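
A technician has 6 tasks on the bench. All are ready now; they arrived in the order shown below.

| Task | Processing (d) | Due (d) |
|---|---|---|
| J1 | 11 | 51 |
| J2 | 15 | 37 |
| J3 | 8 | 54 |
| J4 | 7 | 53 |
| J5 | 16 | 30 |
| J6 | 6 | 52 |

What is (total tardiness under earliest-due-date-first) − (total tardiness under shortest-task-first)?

EDD (increasing due date): J5 J2 J1 J6 J4 J3.
J5: 0→16, due 30, tardiness 0
J2: 16→31, due 37, tardiness 0
J1: 31→42, due 51, tardiness 0
J6: 42→48, due 52, tardiness 0
J4: 48→55, due 53, tardiness 2
J3: 55→63, due 54, tardiness 9
Sum = 0+0+0+0+2+9 = 11.
SPT (increasing processing time): J6 J4 J3 J1 J2 J5.
J6: 0→6, due 52, tardiness 0
J4: 6→13, due 53, tardiness 0
J3: 13→21, due 54, tardiness 0
J1: 21→32, due 51, tardiness 0
J2: 32→47, due 37, tardiness 10
J5: 47→63, due 30, tardiness 33
Sum = 0+0+0+0+10+33 = 43.
Difference = 11 − 43 = -32.

-32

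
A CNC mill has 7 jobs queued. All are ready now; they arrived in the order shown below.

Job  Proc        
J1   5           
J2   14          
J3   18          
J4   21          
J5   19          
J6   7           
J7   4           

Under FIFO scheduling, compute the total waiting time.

FIFO (arrival order): J1 J2 J3 J4 J5 J6 J7.
J1: waits 0, runs 0→5
J2: waits 5, runs 5→19
J3: waits 19, runs 19→37
J4: waits 37, runs 37→58
J5: waits 58, runs 58→77
J6: waits 77, runs 77→84
J7: waits 84, runs 84→88
Sum = 0+5+19+37+58+77+84 = 280.

280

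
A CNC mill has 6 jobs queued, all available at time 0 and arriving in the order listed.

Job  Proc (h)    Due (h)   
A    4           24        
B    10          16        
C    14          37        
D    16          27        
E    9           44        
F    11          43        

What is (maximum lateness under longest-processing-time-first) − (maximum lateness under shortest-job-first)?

3

LPT (decreasing processing time): D C F B E A.
D: 0→16, due 27, lateness -11
C: 16→30, due 37, lateness -7
F: 30→41, due 43, lateness -2
B: 41→51, due 16, lateness 35
E: 51→60, due 44, lateness 16
A: 60→64, due 24, lateness 40
Maximum = 40.
SPT (increasing processing time): A E B F C D.
A: 0→4, due 24, lateness -20
E: 4→13, due 44, lateness -31
B: 13→23, due 16, lateness 7
F: 23→34, due 43, lateness -9
C: 34→48, due 37, lateness 11
D: 48→64, due 27, lateness 37
Maximum = 37.
Difference = 40 − 37 = 3.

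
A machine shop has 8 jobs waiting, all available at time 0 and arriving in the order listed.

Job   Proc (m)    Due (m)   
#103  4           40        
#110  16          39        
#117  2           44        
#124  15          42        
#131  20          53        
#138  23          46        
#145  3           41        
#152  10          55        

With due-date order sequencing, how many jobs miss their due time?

EDD (increasing due date): #110 #103 #145 #124 #117 #138 #131 #152.
#110: 0→16, due 39, tardiness 0
#103: 16→20, due 40, tardiness 0
#145: 20→23, due 41, tardiness 0
#124: 23→38, due 42, tardiness 0
#117: 38→40, due 44, tardiness 0
#138: 40→63, due 46, tardiness 17
#131: 63→83, due 53, tardiness 30
#152: 83→93, due 55, tardiness 38
Late jobs: 3.

3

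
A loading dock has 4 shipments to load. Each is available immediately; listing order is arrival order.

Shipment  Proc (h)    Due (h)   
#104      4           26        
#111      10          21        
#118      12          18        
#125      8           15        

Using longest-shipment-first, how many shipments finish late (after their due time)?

3

LPT (decreasing processing time): #118 #111 #125 #104.
#118: 0→12, due 18, tardiness 0
#111: 12→22, due 21, tardiness 1
#125: 22→30, due 15, tardiness 15
#104: 30→34, due 26, tardiness 8
Late shipments: 3.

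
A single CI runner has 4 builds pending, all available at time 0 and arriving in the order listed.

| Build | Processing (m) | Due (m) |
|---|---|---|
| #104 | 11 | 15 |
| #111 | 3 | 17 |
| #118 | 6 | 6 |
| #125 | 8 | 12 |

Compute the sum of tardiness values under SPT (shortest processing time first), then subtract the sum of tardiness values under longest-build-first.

-16

SPT (increasing processing time): #111 #118 #125 #104.
#111: 0→3, due 17, tardiness 0
#118: 3→9, due 6, tardiness 3
#125: 9→17, due 12, tardiness 5
#104: 17→28, due 15, tardiness 13
Sum = 0+3+5+13 = 21.
LPT (decreasing processing time): #104 #125 #118 #111.
#104: 0→11, due 15, tardiness 0
#125: 11→19, due 12, tardiness 7
#118: 19→25, due 6, tardiness 19
#111: 25→28, due 17, tardiness 11
Sum = 0+7+19+11 = 37.
Difference = 21 − 37 = -16.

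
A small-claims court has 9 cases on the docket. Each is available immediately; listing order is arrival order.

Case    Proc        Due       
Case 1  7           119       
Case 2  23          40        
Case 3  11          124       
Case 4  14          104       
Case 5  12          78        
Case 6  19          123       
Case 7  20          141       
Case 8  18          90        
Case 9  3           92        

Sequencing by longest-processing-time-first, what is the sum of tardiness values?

LPT (decreasing processing time): Case 2 Case 7 Case 6 Case 8 Case 4 Case 5 Case 3 Case 1 Case 9.
Case 2: 0→23, due 40, tardiness 0
Case 7: 23→43, due 141, tardiness 0
Case 6: 43→62, due 123, tardiness 0
Case 8: 62→80, due 90, tardiness 0
Case 4: 80→94, due 104, tardiness 0
Case 5: 94→106, due 78, tardiness 28
Case 3: 106→117, due 124, tardiness 0
Case 1: 117→124, due 119, tardiness 5
Case 9: 124→127, due 92, tardiness 35
Sum = 0+0+0+0+0+28+0+5+35 = 68.

68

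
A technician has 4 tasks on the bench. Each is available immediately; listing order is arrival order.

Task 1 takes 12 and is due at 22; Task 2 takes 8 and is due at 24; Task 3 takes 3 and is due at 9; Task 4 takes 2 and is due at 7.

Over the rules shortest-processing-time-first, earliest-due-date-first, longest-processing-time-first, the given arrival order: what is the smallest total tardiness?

SPT (increasing processing time): Task 4 Task 3 Task 2 Task 1.
Task 4: 0→2, due 7, tardiness 0
Task 3: 2→5, due 9, tardiness 0
Task 2: 5→13, due 24, tardiness 0
Task 1: 13→25, due 22, tardiness 3
Sum = 0+0+0+3 = 3.
EDD (increasing due date): Task 4 Task 3 Task 1 Task 2.
Task 4: 0→2, due 7, tardiness 0
Task 3: 2→5, due 9, tardiness 0
Task 1: 5→17, due 22, tardiness 0
Task 2: 17→25, due 24, tardiness 1
Sum = 0+0+0+1 = 1.
LPT (decreasing processing time): Task 1 Task 2 Task 3 Task 4.
Task 1: 0→12, due 22, tardiness 0
Task 2: 12→20, due 24, tardiness 0
Task 3: 20→23, due 9, tardiness 14
Task 4: 23→25, due 7, tardiness 18
Sum = 0+0+14+18 = 32.
FIFO (arrival order): Task 1 Task 2 Task 3 Task 4.
Task 1: 0→12, due 22, tardiness 0
Task 2: 12→20, due 24, tardiness 0
Task 3: 20→23, due 9, tardiness 14
Task 4: 23→25, due 7, tardiness 18
Sum = 0+0+14+18 = 32.
SPT 3, EDD 1, LPT 32, FIFO 32 → minimum 1.

1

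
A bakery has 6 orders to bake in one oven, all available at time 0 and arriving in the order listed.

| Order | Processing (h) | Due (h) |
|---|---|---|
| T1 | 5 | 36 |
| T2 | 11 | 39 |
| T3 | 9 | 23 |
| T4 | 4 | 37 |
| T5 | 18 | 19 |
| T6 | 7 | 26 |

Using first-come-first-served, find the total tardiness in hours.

FIFO (arrival order): T1 T2 T3 T4 T5 T6.
T1: 0→5, due 36, tardiness 0
T2: 5→16, due 39, tardiness 0
T3: 16→25, due 23, tardiness 2
T4: 25→29, due 37, tardiness 0
T5: 29→47, due 19, tardiness 28
T6: 47→54, due 26, tardiness 28
Sum = 0+0+2+0+28+28 = 58.

58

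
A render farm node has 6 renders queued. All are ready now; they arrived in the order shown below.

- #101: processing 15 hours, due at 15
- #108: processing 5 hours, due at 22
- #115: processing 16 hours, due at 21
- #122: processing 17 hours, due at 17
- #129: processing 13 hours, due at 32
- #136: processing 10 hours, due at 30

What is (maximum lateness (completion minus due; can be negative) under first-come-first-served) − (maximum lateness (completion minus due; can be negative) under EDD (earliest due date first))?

FIFO (arrival order): #101 #108 #115 #122 #129 #136.
#101: 0→15, due 15, lateness 0
#108: 15→20, due 22, lateness -2
#115: 20→36, due 21, lateness 15
#122: 36→53, due 17, lateness 36
#129: 53→66, due 32, lateness 34
#136: 66→76, due 30, lateness 46
Maximum = 46.
EDD (increasing due date): #101 #122 #115 #108 #136 #129.
#101: 0→15, due 15, lateness 0
#122: 15→32, due 17, lateness 15
#115: 32→48, due 21, lateness 27
#108: 48→53, due 22, lateness 31
#136: 53→63, due 30, lateness 33
#129: 63→76, due 32, lateness 44
Maximum = 44.
Difference = 46 − 44 = 2.

2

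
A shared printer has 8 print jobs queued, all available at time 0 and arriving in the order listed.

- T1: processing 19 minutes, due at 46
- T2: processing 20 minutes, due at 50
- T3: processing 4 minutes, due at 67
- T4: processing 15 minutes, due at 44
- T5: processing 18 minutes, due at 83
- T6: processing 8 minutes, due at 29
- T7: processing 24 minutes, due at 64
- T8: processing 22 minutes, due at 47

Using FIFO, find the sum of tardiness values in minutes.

FIFO (arrival order): T1 T2 T3 T4 T5 T6 T7 T8.
T1: 0→19, due 46, tardiness 0
T2: 19→39, due 50, tardiness 0
T3: 39→43, due 67, tardiness 0
T4: 43→58, due 44, tardiness 14
T5: 58→76, due 83, tardiness 0
T6: 76→84, due 29, tardiness 55
T7: 84→108, due 64, tardiness 44
T8: 108→130, due 47, tardiness 83
Sum = 0+0+0+14+0+55+44+83 = 196.

196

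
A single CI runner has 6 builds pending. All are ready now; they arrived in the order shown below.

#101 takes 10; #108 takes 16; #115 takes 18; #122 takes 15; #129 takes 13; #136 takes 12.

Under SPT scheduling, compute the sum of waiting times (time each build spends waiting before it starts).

SPT (increasing processing time): #101 #136 #129 #122 #108 #115.
#101: waits 0, runs 0→10
#136: waits 10, runs 10→22
#129: waits 22, runs 22→35
#122: waits 35, runs 35→50
#108: waits 50, runs 50→66
#115: waits 66, runs 66→84
Sum = 0+10+22+35+50+66 = 183.

183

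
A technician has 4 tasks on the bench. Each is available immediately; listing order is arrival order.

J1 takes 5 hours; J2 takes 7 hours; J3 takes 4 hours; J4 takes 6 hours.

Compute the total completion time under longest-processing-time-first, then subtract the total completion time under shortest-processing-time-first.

10

LPT (decreasing processing time): J2 J4 J1 J3.
J2: 0→7
J4: 7→13
J1: 13→18
J3: 18→22
Sum = 7+13+18+22 = 60.
SPT (increasing processing time): J3 J1 J4 J2.
J3: 0→4
J1: 4→9
J4: 9→15
J2: 15→22
Sum = 4+9+15+22 = 50.
Difference = 60 − 50 = 10.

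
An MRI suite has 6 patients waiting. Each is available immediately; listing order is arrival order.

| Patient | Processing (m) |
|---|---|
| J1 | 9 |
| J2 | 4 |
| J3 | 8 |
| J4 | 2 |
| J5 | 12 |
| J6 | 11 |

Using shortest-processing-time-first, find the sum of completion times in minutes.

125

SPT (increasing processing time): J4 J2 J3 J1 J6 J5.
J4: 0→2
J2: 2→6
J3: 6→14
J1: 14→23
J6: 23→34
J5: 34→46
Sum = 2+6+14+23+34+46 = 125.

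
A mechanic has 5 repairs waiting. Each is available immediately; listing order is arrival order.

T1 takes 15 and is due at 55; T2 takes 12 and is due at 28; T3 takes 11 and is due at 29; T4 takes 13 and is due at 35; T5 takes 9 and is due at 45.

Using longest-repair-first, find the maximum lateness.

LPT (decreasing processing time): T1 T4 T2 T3 T5.
T1: 0→15, due 55, lateness -40
T4: 15→28, due 35, lateness -7
T2: 28→40, due 28, lateness 12
T3: 40→51, due 29, lateness 22
T5: 51→60, due 45, lateness 15
Maximum = 22.

22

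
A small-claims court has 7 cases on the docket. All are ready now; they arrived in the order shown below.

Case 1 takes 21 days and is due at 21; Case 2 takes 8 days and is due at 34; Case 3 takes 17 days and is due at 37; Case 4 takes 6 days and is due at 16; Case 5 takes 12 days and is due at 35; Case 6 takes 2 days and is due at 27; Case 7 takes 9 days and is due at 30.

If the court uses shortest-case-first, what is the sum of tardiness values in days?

SPT (increasing processing time): Case 6 Case 4 Case 2 Case 7 Case 5 Case 3 Case 1.
Case 6: 0→2, due 27, tardiness 0
Case 4: 2→8, due 16, tardiness 0
Case 2: 8→16, due 34, tardiness 0
Case 7: 16→25, due 30, tardiness 0
Case 5: 25→37, due 35, tardiness 2
Case 3: 37→54, due 37, tardiness 17
Case 1: 54→75, due 21, tardiness 54
Sum = 0+0+0+0+2+17+54 = 73.

73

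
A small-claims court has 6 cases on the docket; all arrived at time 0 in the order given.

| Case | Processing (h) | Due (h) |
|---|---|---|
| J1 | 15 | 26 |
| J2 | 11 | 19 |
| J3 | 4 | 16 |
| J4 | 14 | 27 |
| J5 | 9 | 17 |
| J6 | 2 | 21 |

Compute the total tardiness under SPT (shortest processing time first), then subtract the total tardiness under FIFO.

SPT (increasing processing time): J6 J3 J5 J2 J4 J1.
J6: 0→2, due 21, tardiness 0
J3: 2→6, due 16, tardiness 0
J5: 6→15, due 17, tardiness 0
J2: 15→26, due 19, tardiness 7
J4: 26→40, due 27, tardiness 13
J1: 40→55, due 26, tardiness 29
Sum = 0+0+0+7+13+29 = 49.
FIFO (arrival order): J1 J2 J3 J4 J5 J6.
J1: 0→15, due 26, tardiness 0
J2: 15→26, due 19, tardiness 7
J3: 26→30, due 16, tardiness 14
J4: 30→44, due 27, tardiness 17
J5: 44→53, due 17, tardiness 36
J6: 53→55, due 21, tardiness 34
Sum = 0+7+14+17+36+34 = 108.
Difference = 49 − 108 = -59.

-59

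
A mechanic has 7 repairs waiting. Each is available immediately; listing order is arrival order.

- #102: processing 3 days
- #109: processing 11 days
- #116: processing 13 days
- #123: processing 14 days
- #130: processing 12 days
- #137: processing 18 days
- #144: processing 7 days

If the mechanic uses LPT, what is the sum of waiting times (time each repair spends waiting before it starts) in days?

LPT (decreasing processing time): #137 #123 #116 #130 #109 #144 #102.
#137: waits 0, runs 0→18
#123: waits 18, runs 18→32
#116: waits 32, runs 32→45
#130: waits 45, runs 45→57
#109: waits 57, runs 57→68
#144: waits 68, runs 68→75
#102: waits 75, runs 75→78
Sum = 0+18+32+45+57+68+75 = 295.

295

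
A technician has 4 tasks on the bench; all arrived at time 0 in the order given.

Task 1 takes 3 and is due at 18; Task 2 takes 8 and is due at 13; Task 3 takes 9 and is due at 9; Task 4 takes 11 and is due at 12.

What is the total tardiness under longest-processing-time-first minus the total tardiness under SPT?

9

LPT (decreasing processing time): Task 4 Task 3 Task 2 Task 1.
Task 4: 0→11, due 12, tardiness 0
Task 3: 11→20, due 9, tardiness 11
Task 2: 20→28, due 13, tardiness 15
Task 1: 28→31, due 18, tardiness 13
Sum = 0+11+15+13 = 39.
SPT (increasing processing time): Task 1 Task 2 Task 3 Task 4.
Task 1: 0→3, due 18, tardiness 0
Task 2: 3→11, due 13, tardiness 0
Task 3: 11→20, due 9, tardiness 11
Task 4: 20→31, due 12, tardiness 19
Sum = 0+0+11+19 = 30.
Difference = 39 − 30 = 9.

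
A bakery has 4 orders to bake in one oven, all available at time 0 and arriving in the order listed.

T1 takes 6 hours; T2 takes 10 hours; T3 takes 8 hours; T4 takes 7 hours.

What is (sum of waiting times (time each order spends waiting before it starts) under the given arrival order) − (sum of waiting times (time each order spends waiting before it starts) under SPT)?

FIFO (arrival order): T1 T2 T3 T4.
T1: waits 0, runs 0→6
T2: waits 6, runs 6→16
T3: waits 16, runs 16→24
T4: waits 24, runs 24→31
Sum = 0+6+16+24 = 46.
SPT (increasing processing time): T1 T4 T3 T2.
T1: waits 0, runs 0→6
T4: waits 6, runs 6→13
T3: waits 13, runs 13→21
T2: waits 21, runs 21→31
Sum = 0+6+13+21 = 40.
Difference = 46 − 40 = 6.

6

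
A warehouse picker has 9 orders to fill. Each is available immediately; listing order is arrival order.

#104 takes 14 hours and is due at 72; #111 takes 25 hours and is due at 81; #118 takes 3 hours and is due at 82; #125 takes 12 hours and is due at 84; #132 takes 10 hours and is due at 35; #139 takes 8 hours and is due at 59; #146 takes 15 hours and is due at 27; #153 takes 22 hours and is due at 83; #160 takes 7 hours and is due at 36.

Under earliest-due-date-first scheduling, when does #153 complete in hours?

104

EDD (increasing due date): #146 #132 #160 #139 #104 #111 #118 #153 #125.
#146: 0→15
#132: 15→25
#160: 25→32
#139: 32→40
#104: 40→54
#111: 54→79
#118: 79→82
#153: 82→104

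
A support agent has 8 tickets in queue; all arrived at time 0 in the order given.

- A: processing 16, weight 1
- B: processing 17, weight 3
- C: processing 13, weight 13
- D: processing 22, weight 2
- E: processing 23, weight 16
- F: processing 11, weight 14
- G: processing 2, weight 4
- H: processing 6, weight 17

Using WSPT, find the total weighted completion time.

2210

WSPT (decreasing weight/processing-time ratio): H G F C E B D A.
H: finishes 6, weight 17, w·C = 102
G: finishes 8, weight 4, w·C = 32
F: finishes 19, weight 14, w·C = 266
C: finishes 32, weight 13, w·C = 416
E: finishes 55, weight 16, w·C = 880
B: finishes 72, weight 3, w·C = 216
D: finishes 94, weight 2, w·C = 188
A: finishes 110, weight 1, w·C = 110
Sum = 102+32+266+416+880+216+188+110 = 2210.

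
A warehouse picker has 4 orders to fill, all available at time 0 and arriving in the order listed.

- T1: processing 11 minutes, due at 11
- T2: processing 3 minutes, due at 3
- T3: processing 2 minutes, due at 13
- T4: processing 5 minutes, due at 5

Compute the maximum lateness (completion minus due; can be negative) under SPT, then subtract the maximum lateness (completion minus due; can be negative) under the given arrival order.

SPT (increasing processing time): T3 T2 T4 T1.
T3: 0→2, due 13, lateness -11
T2: 2→5, due 3, lateness 2
T4: 5→10, due 5, lateness 5
T1: 10→21, due 11, lateness 10
Maximum = 10.
FIFO (arrival order): T1 T2 T3 T4.
T1: 0→11, due 11, lateness 0
T2: 11→14, due 3, lateness 11
T3: 14→16, due 13, lateness 3
T4: 16→21, due 5, lateness 16
Maximum = 16.
Difference = 10 − 16 = -6.

-6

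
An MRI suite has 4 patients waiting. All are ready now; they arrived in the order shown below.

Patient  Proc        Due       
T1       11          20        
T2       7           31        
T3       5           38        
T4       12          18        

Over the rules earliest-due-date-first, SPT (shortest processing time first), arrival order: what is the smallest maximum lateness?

EDD (increasing due date): T4 T1 T2 T3.
T4: 0→12, due 18, lateness -6
T1: 12→23, due 20, lateness 3
T2: 23→30, due 31, lateness -1
T3: 30→35, due 38, lateness -3
Maximum = 3.
SPT (increasing processing time): T3 T2 T1 T4.
T3: 0→5, due 38, lateness -33
T2: 5→12, due 31, lateness -19
T1: 12→23, due 20, lateness 3
T4: 23→35, due 18, lateness 17
Maximum = 17.
FIFO (arrival order): T1 T2 T3 T4.
T1: 0→11, due 20, lateness -9
T2: 11→18, due 31, lateness -13
T3: 18→23, due 38, lateness -15
T4: 23→35, due 18, lateness 17
Maximum = 17.
EDD 3, SPT 17, FIFO 17 → minimum 3.

3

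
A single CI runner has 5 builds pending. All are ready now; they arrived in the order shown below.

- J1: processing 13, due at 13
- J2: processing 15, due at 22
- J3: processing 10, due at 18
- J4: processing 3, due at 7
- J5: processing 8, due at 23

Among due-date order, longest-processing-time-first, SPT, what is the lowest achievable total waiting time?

EDD (increasing due date): J4 J1 J3 J2 J5.
J4: waits 0, runs 0→3
J1: waits 3, runs 3→16
J3: waits 16, runs 16→26
J2: waits 26, runs 26→41
J5: waits 41, runs 41→49
Sum = 0+3+16+26+41 = 86.
LPT (decreasing processing time): J2 J1 J3 J5 J4.
J2: waits 0, runs 0→15
J1: waits 15, runs 15→28
J3: waits 28, runs 28→38
J5: waits 38, runs 38→46
J4: waits 46, runs 46→49
Sum = 0+15+28+38+46 = 127.
SPT (increasing processing time): J4 J5 J3 J1 J2.
J4: waits 0, runs 0→3
J5: waits 3, runs 3→11
J3: waits 11, runs 11→21
J1: waits 21, runs 21→34
J2: waits 34, runs 34→49
Sum = 0+3+11+21+34 = 69.
EDD 86, LPT 127, SPT 69 → minimum 69.

69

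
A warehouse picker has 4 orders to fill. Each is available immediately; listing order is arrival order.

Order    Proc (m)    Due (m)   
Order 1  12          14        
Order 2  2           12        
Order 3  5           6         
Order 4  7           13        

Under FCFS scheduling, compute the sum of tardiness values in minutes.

28

FIFO (arrival order): Order 1 Order 2 Order 3 Order 4.
Order 1: 0→12, due 14, tardiness 0
Order 2: 12→14, due 12, tardiness 2
Order 3: 14→19, due 6, tardiness 13
Order 4: 19→26, due 13, tardiness 13
Sum = 0+2+13+13 = 28.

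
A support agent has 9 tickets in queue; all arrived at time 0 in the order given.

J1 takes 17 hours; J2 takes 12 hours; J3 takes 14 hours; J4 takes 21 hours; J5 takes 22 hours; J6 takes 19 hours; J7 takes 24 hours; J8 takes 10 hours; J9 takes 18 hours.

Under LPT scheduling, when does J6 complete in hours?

86

LPT (decreasing processing time): J7 J5 J4 J6 J9 J1 J3 J2 J8.
J7: 0→24
J5: 24→46
J4: 46→67
J6: 67→86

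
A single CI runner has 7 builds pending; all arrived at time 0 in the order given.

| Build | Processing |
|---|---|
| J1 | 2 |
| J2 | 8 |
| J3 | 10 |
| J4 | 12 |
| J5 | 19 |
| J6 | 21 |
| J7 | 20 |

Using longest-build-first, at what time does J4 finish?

LPT (decreasing processing time): J6 J7 J5 J4 J3 J2 J1.
J6: 0→21
J7: 21→41
J5: 41→60
J4: 60→72

72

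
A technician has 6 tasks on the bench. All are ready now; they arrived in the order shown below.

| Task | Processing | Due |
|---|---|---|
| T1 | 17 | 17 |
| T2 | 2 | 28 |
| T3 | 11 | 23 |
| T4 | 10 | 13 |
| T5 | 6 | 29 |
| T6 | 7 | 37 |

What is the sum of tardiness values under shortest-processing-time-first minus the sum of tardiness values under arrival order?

-6

SPT (increasing processing time): T2 T5 T6 T4 T3 T1.
T2: 0→2, due 28, tardiness 0
T5: 2→8, due 29, tardiness 0
T6: 8→15, due 37, tardiness 0
T4: 15→25, due 13, tardiness 12
T3: 25→36, due 23, tardiness 13
T1: 36→53, due 17, tardiness 36
Sum = 0+0+0+12+13+36 = 61.
FIFO (arrival order): T1 T2 T3 T4 T5 T6.
T1: 0→17, due 17, tardiness 0
T2: 17→19, due 28, tardiness 0
T3: 19→30, due 23, tardiness 7
T4: 30→40, due 13, tardiness 27
T5: 40→46, due 29, tardiness 17
T6: 46→53, due 37, tardiness 16
Sum = 0+0+7+27+17+16 = 67.
Difference = 61 − 67 = -6.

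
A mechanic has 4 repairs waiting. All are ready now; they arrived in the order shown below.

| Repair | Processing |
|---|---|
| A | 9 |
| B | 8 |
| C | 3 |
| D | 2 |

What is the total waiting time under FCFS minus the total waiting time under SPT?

26

FIFO (arrival order): A B C D.
A: waits 0, runs 0→9
B: waits 9, runs 9→17
C: waits 17, runs 17→20
D: waits 20, runs 20→22
Sum = 0+9+17+20 = 46.
SPT (increasing processing time): D C B A.
D: waits 0, runs 0→2
C: waits 2, runs 2→5
B: waits 5, runs 5→13
A: waits 13, runs 13→22
Sum = 0+2+5+13 = 20.
Difference = 46 − 20 = 26.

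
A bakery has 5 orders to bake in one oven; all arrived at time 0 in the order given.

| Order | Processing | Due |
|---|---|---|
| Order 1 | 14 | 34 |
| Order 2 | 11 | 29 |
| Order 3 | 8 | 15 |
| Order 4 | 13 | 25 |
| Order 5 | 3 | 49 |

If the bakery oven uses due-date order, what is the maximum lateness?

EDD (increasing due date): Order 3 Order 4 Order 2 Order 1 Order 5.
Order 3: 0→8, due 15, lateness -7
Order 4: 8→21, due 25, lateness -4
Order 2: 21→32, due 29, lateness 3
Order 1: 32→46, due 34, lateness 12
Order 5: 46→49, due 49, lateness 0
Maximum = 12.

12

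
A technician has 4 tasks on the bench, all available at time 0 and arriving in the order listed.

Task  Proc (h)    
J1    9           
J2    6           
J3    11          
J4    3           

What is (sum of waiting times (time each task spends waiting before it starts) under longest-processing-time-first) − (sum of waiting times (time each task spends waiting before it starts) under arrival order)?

7

LPT (decreasing processing time): J3 J1 J2 J4.
J3: waits 0, runs 0→11
J1: waits 11, runs 11→20
J2: waits 20, runs 20→26
J4: waits 26, runs 26→29
Sum = 0+11+20+26 = 57.
FIFO (arrival order): J1 J2 J3 J4.
J1: waits 0, runs 0→9
J2: waits 9, runs 9→15
J3: waits 15, runs 15→26
J4: waits 26, runs 26→29
Sum = 0+9+15+26 = 50.
Difference = 57 − 50 = 7.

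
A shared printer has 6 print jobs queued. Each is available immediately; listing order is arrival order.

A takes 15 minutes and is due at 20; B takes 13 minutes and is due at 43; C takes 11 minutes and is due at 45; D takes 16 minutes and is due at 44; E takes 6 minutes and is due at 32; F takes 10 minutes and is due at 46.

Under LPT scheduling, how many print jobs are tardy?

LPT (decreasing processing time): D A B C F E.
D: 0→16, due 44, tardiness 0
A: 16→31, due 20, tardiness 11
B: 31→44, due 43, tardiness 1
C: 44→55, due 45, tardiness 10
F: 55→65, due 46, tardiness 19
E: 65→71, due 32, tardiness 39
Late print jobs: 5.

5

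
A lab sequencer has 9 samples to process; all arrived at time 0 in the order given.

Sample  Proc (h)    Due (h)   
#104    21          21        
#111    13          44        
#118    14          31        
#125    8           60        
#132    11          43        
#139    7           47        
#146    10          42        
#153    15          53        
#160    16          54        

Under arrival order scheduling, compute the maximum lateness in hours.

61

FIFO (arrival order): #104 #111 #118 #125 #132 #139 #146 #153 #160.
#104: 0→21, due 21, lateness 0
#111: 21→34, due 44, lateness -10
#118: 34→48, due 31, lateness 17
#125: 48→56, due 60, lateness -4
#132: 56→67, due 43, lateness 24
#139: 67→74, due 47, lateness 27
#146: 74→84, due 42, lateness 42
#153: 84→99, due 53, lateness 46
#160: 99→115, due 54, lateness 61
Maximum = 61.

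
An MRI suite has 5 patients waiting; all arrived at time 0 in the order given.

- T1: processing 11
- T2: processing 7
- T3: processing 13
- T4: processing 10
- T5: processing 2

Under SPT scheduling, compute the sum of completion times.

103

SPT (increasing processing time): T5 T2 T4 T1 T3.
T5: 0→2
T2: 2→9
T4: 9→19
T1: 19→30
T3: 30→43
Sum = 2+9+19+30+43 = 103.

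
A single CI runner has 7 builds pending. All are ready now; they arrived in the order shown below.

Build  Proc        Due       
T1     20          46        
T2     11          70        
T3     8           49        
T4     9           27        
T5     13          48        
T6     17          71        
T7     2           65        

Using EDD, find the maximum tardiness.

EDD (increasing due date): T4 T1 T5 T3 T7 T2 T6.
T4: 0→9, due 27, tardiness 0
T1: 9→29, due 46, tardiness 0
T5: 29→42, due 48, tardiness 0
T3: 42→50, due 49, tardiness 1
T7: 50→52, due 65, tardiness 0
T2: 52→63, due 70, tardiness 0
T6: 63→80, due 71, tardiness 9
Maximum = 9.

9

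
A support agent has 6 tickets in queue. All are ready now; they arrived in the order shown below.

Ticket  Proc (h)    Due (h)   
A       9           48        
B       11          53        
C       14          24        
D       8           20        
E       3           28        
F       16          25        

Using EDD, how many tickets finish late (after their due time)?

4

EDD (increasing due date): D C F E A B.
D: 0→8, due 20, tardiness 0
C: 8→22, due 24, tardiness 0
F: 22→38, due 25, tardiness 13
E: 38→41, due 28, tardiness 13
A: 41→50, due 48, tardiness 2
B: 50→61, due 53, tardiness 8
Late tickets: 4.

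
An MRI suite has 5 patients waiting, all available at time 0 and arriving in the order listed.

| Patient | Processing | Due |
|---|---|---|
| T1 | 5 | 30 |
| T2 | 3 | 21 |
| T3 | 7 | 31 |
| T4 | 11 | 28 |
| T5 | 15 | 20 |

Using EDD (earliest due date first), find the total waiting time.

EDD (increasing due date): T5 T2 T4 T1 T3.
T5: waits 0, runs 0→15
T2: waits 15, runs 15→18
T4: waits 18, runs 18→29
T1: waits 29, runs 29→34
T3: waits 34, runs 34→41
Sum = 0+15+18+29+34 = 96.

96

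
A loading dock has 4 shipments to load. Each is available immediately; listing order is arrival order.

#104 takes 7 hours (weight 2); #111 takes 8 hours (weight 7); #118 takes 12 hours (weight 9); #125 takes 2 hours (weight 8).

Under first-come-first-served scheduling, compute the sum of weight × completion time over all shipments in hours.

FIFO (arrival order): #104 #111 #118 #125.
#104: finishes 7, weight 2, w·C = 14
#111: finishes 15, weight 7, w·C = 105
#118: finishes 27, weight 9, w·C = 243
#125: finishes 29, weight 8, w·C = 232
Sum = 14+105+243+232 = 594.

594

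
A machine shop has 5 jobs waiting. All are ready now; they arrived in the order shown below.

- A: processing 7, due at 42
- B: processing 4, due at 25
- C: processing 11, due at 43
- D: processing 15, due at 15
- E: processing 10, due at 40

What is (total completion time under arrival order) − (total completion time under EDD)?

-22

FIFO (arrival order): A B C D E.
A: 0→7
B: 7→11
C: 11→22
D: 22→37
E: 37→47
Sum = 7+11+22+37+47 = 124.
EDD (increasing due date): D B E A C.
D: 0→15
B: 15→19
E: 19→29
A: 29→36
C: 36→47
Sum = 15+19+29+36+47 = 146.
Difference = 124 − 146 = -22.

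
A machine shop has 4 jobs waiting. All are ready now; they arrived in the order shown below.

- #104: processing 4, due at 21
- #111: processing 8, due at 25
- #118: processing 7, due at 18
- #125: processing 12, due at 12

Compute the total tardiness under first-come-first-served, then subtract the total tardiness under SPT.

FIFO (arrival order): #104 #111 #118 #125.
#104: 0→4, due 21, tardiness 0
#111: 4→12, due 25, tardiness 0
#118: 12→19, due 18, tardiness 1
#125: 19→31, due 12, tardiness 19
Sum = 0+0+1+19 = 20.
SPT (increasing processing time): #104 #118 #111 #125.
#104: 0→4, due 21, tardiness 0
#118: 4→11, due 18, tardiness 0
#111: 11→19, due 25, tardiness 0
#125: 19→31, due 12, tardiness 19
Sum = 0+0+0+19 = 19.
Difference = 20 − 19 = 1.

1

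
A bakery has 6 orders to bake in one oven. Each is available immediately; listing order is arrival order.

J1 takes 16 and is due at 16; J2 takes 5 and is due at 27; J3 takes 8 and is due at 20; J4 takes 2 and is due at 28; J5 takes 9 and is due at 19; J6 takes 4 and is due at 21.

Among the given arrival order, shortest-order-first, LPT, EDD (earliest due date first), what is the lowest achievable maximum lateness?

FIFO (arrival order): J1 J2 J3 J4 J5 J6.
J1: 0→16, due 16, lateness 0
J2: 16→21, due 27, lateness -6
J3: 21→29, due 20, lateness 9
J4: 29→31, due 28, lateness 3
J5: 31→40, due 19, lateness 21
J6: 40→44, due 21, lateness 23
Maximum = 23.
SPT (increasing processing time): J4 J6 J2 J3 J5 J1.
J4: 0→2, due 28, lateness -26
J6: 2→6, due 21, lateness -15
J2: 6→11, due 27, lateness -16
J3: 11→19, due 20, lateness -1
J5: 19→28, due 19, lateness 9
J1: 28→44, due 16, lateness 28
Maximum = 28.
LPT (decreasing processing time): J1 J5 J3 J2 J6 J4.
J1: 0→16, due 16, lateness 0
J5: 16→25, due 19, lateness 6
J3: 25→33, due 20, lateness 13
J2: 33→38, due 27, lateness 11
J6: 38→42, due 21, lateness 21
J4: 42→44, due 28, lateness 16
Maximum = 21.
EDD (increasing due date): J1 J5 J3 J6 J2 J4.
J1: 0→16, due 16, lateness 0
J5: 16→25, due 19, lateness 6
J3: 25→33, due 20, lateness 13
J6: 33→37, due 21, lateness 16
J2: 37→42, due 27, lateness 15
J4: 42→44, due 28, lateness 16
Maximum = 16.
FIFO 23, SPT 28, LPT 21, EDD 16 → minimum 16.

16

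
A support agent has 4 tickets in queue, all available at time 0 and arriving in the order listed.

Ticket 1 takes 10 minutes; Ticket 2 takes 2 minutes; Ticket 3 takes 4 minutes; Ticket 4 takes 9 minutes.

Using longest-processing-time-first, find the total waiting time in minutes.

LPT (decreasing processing time): Ticket 1 Ticket 4 Ticket 3 Ticket 2.
Ticket 1: waits 0, runs 0→10
Ticket 4: waits 10, runs 10→19
Ticket 3: waits 19, runs 19→23
Ticket 2: waits 23, runs 23→25
Sum = 0+10+19+23 = 52.

52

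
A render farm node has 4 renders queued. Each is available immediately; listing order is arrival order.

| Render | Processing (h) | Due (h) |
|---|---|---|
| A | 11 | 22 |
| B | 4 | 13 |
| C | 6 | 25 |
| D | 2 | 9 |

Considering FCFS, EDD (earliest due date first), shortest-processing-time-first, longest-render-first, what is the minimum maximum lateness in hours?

FIFO (arrival order): A B C D.
A: 0→11, due 22, lateness -11
B: 11→15, due 13, lateness 2
C: 15→21, due 25, lateness -4
D: 21→23, due 9, lateness 14
Maximum = 14.
EDD (increasing due date): D B A C.
D: 0→2, due 9, lateness -7
B: 2→6, due 13, lateness -7
A: 6→17, due 22, lateness -5
C: 17→23, due 25, lateness -2
Maximum = -2.
SPT (increasing processing time): D B C A.
D: 0→2, due 9, lateness -7
B: 2→6, due 13, lateness -7
C: 6→12, due 25, lateness -13
A: 12→23, due 22, lateness 1
Maximum = 1.
LPT (decreasing processing time): A C B D.
A: 0→11, due 22, lateness -11
C: 11→17, due 25, lateness -8
B: 17→21, due 13, lateness 8
D: 21→23, due 9, lateness 14
Maximum = 14.
FIFO 14, EDD -2, SPT 1, LPT 14 → minimum -2.

-2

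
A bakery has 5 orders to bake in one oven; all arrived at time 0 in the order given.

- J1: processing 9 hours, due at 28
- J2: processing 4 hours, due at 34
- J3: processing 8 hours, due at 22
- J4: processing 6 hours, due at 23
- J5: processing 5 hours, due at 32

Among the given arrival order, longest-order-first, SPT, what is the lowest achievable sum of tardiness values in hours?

FIFO (arrival order): J1 J2 J3 J4 J5.
J1: 0→9, due 28, tardiness 0
J2: 9→13, due 34, tardiness 0
J3: 13→21, due 22, tardiness 0
J4: 21→27, due 23, tardiness 4
J5: 27→32, due 32, tardiness 0
Sum = 0+0+0+4+0 = 4.
LPT (decreasing processing time): J1 J3 J4 J5 J2.
J1: 0→9, due 28, tardiness 0
J3: 9→17, due 22, tardiness 0
J4: 17→23, due 23, tardiness 0
J5: 23→28, due 32, tardiness 0
J2: 28→32, due 34, tardiness 0
Sum = 0+0+0+0+0 = 0.
SPT (increasing processing time): J2 J5 J4 J3 J1.
J2: 0→4, due 34, tardiness 0
J5: 4→9, due 32, tardiness 0
J4: 9→15, due 23, tardiness 0
J3: 15→23, due 22, tardiness 1
J1: 23→32, due 28, tardiness 4
Sum = 0+0+0+1+4 = 5.
FIFO 4, LPT 0, SPT 5 → minimum 0.

0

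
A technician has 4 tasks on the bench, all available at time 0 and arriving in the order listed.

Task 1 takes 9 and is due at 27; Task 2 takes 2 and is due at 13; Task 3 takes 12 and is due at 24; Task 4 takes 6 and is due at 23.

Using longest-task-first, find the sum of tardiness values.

LPT (decreasing processing time): Task 3 Task 1 Task 4 Task 2.
Task 3: 0→12, due 24, tardiness 0
Task 1: 12→21, due 27, tardiness 0
Task 4: 21→27, due 23, tardiness 4
Task 2: 27→29, due 13, tardiness 16
Sum = 0+0+4+16 = 20.

20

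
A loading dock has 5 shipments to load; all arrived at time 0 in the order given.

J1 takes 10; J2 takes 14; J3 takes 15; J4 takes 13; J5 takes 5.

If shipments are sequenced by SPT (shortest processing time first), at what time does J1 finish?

SPT (increasing processing time): J5 J1 J4 J2 J3.
J5: 0→5
J1: 5→15

15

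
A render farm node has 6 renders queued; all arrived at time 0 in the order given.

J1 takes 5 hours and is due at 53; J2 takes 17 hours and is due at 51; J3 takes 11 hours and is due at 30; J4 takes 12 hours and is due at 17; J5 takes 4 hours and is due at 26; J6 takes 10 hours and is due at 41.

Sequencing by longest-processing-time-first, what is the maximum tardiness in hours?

33

LPT (decreasing processing time): J2 J4 J3 J6 J1 J5.
J2: 0→17, due 51, tardiness 0
J4: 17→29, due 17, tardiness 12
J3: 29→40, due 30, tardiness 10
J6: 40→50, due 41, tardiness 9
J1: 50→55, due 53, tardiness 2
J5: 55→59, due 26, tardiness 33
Maximum = 33.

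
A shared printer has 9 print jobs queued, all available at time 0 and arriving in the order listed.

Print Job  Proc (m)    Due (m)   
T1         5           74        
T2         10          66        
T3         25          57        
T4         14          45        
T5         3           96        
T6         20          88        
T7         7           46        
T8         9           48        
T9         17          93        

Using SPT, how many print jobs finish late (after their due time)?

SPT (increasing processing time): T5 T1 T7 T8 T2 T4 T9 T6 T3.
T5: 0→3, due 96, tardiness 0
T1: 3→8, due 74, tardiness 0
T7: 8→15, due 46, tardiness 0
T8: 15→24, due 48, tardiness 0
T2: 24→34, due 66, tardiness 0
T4: 34→48, due 45, tardiness 3
T9: 48→65, due 93, tardiness 0
T6: 65→85, due 88, tardiness 0
T3: 85→110, due 57, tardiness 53
Late print jobs: 2.

2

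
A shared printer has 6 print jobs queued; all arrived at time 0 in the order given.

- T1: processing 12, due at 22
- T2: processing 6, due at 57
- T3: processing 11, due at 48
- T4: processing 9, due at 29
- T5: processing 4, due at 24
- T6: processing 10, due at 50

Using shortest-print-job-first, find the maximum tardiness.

SPT (increasing processing time): T5 T2 T4 T6 T3 T1.
T5: 0→4, due 24, tardiness 0
T2: 4→10, due 57, tardiness 0
T4: 10→19, due 29, tardiness 0
T6: 19→29, due 50, tardiness 0
T3: 29→40, due 48, tardiness 0
T1: 40→52, due 22, tardiness 30
Maximum = 30.

30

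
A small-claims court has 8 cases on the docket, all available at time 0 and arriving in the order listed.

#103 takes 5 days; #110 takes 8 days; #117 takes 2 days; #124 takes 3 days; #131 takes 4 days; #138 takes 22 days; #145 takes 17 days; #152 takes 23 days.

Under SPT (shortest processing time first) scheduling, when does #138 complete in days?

SPT (increasing processing time): #117 #124 #131 #103 #110 #145 #138 #152.
#117: 0→2
#124: 2→5
#131: 5→9
#103: 9→14
#110: 14→22
#145: 22→39
#138: 39→61

61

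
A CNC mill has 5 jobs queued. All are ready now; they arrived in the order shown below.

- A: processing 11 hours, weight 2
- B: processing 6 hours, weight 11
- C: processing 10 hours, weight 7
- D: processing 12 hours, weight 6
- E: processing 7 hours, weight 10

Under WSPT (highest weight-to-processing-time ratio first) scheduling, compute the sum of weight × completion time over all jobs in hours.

WSPT (decreasing weight/processing-time ratio): B E C D A.
B: finishes 6, weight 11, w·C = 66
E: finishes 13, weight 10, w·C = 130
C: finishes 23, weight 7, w·C = 161
D: finishes 35, weight 6, w·C = 210
A: finishes 46, weight 2, w·C = 92
Sum = 66+130+161+210+92 = 659.

659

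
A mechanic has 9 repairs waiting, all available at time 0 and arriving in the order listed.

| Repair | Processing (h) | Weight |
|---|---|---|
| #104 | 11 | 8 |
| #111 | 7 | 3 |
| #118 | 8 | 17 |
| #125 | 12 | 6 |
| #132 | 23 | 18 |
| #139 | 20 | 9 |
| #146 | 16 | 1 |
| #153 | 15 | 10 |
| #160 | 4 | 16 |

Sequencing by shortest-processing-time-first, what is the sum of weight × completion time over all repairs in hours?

4480

SPT (increasing processing time): #160 #111 #118 #104 #125 #153 #146 #139 #132.
#160: finishes 4, weight 16, w·C = 64
#111: finishes 11, weight 3, w·C = 33
#118: finishes 19, weight 17, w·C = 323
#104: finishes 30, weight 8, w·C = 240
#125: finishes 42, weight 6, w·C = 252
#153: finishes 57, weight 10, w·C = 570
#146: finishes 73, weight 1, w·C = 73
#139: finishes 93, weight 9, w·C = 837
#132: finishes 116, weight 18, w·C = 2088
Sum = 64+33+323+240+252+570+73+837+2088 = 4480.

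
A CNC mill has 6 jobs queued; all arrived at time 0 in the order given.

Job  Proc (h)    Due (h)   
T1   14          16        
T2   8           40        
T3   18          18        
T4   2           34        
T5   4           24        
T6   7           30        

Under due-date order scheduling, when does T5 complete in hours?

EDD (increasing due date): T1 T3 T5 T6 T4 T2.
T1: 0→14
T3: 14→32
T5: 32→36

36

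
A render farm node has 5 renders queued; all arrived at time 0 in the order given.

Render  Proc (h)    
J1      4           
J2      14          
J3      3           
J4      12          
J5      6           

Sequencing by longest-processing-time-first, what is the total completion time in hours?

147

LPT (decreasing processing time): J2 J4 J5 J1 J3.
J2: 0→14
J4: 14→26
J5: 26→32
J1: 32→36
J3: 36→39
Sum = 14+26+32+36+39 = 147.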